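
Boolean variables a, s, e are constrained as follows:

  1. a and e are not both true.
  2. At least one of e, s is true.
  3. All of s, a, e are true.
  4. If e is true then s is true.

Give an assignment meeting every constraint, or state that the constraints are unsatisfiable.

Case a = True:
  (1) with a=T forces e = False.
  Constraint (3) is violated (e=F) — contradiction.
Case a = False:
  Constraint (3) is violated (a=F) — contradiction.
Both cases fail — unsatisfiable.

The formula is unsatisfiable.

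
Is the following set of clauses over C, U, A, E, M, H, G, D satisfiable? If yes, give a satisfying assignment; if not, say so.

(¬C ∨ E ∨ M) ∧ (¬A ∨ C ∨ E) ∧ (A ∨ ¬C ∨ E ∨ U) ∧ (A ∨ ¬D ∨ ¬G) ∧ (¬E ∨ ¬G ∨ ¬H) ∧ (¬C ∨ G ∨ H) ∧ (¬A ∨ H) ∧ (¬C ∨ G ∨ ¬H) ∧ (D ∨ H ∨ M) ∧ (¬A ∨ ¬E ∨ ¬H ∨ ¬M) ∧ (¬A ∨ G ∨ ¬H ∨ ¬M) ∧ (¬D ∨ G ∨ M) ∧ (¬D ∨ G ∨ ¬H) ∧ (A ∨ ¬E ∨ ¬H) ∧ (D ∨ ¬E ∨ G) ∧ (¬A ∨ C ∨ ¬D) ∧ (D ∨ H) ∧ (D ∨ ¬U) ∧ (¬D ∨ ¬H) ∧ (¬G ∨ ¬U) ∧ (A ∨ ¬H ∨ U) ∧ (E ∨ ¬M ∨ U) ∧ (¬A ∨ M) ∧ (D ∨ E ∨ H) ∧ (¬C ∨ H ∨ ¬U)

C = False, U = False, A = False, E = True, M = True, H = False, G = False, D = True

Set C = False.
Set U = False.
Try A = True:
  (¬A ∨ C ∨ E) forces E = True.
  (¬A ∨ H) forces H = True.
  (¬E ∨ ¬G ∨ ¬H) forces G = False.
  (¬A ∨ ¬E ∨ ¬H ∨ ¬M) forces M = False.
  clause (¬A ∨ M) is falsified — backtrack.
So A = False.
  then (A ∨ ¬H ∨ U) forces H = False.
  then (D ∨ H) forces D = True.
  then (A ∨ ¬D ∨ ¬G) forces G = False.
  then (¬D ∨ G ∨ M) forces M = True.
  then (E ∨ ¬M ∨ U) forces E = True.
All clauses satisfied.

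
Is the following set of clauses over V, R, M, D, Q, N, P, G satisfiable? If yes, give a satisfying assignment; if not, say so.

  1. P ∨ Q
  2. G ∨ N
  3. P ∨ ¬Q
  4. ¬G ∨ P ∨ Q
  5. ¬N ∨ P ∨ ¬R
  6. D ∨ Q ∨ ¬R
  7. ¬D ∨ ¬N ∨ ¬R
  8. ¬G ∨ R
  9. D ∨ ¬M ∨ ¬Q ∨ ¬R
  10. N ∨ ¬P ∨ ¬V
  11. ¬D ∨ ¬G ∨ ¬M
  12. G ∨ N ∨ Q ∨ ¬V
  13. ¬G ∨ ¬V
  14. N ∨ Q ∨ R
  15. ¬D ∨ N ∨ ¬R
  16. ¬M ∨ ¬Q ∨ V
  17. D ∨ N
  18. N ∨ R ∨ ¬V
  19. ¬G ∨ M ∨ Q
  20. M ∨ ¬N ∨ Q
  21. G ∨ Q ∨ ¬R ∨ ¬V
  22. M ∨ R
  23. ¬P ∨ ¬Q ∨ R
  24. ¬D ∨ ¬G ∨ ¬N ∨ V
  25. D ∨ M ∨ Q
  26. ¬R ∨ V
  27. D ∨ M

Set V = False.
  then (¬R ∨ V) forces R = False.
  then (¬G ∨ R) forces G = False.
  then (M ∨ R) forces M = True.
  then (G ∨ N) forces N = True.
  then (¬M ∨ ¬Q ∨ V) forces Q = False.
  then (P ∨ Q) forces P = True.
Set D = True.
All clauses satisfied.

V: False; R: False; M: True; D: True; Q: False; N: True; P: True; G: False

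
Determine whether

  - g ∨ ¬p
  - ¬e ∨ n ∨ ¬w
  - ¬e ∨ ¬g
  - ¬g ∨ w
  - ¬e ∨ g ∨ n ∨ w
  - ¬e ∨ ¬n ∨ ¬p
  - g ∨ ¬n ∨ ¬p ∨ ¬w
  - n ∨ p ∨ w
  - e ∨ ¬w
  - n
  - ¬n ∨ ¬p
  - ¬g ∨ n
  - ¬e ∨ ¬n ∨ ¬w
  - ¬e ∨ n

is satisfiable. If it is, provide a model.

Unit clause (n) forces n = True.
In (¬n ∨ ¬p) only ¬p is left, so p = False.
Set e = True.
  then (¬e ∨ ¬g) forces g = False.
  then (¬e ∨ ¬n ∨ ¬w) forces w = False.
All clauses satisfied.

e = True, n = True, p = False, g = False, w = False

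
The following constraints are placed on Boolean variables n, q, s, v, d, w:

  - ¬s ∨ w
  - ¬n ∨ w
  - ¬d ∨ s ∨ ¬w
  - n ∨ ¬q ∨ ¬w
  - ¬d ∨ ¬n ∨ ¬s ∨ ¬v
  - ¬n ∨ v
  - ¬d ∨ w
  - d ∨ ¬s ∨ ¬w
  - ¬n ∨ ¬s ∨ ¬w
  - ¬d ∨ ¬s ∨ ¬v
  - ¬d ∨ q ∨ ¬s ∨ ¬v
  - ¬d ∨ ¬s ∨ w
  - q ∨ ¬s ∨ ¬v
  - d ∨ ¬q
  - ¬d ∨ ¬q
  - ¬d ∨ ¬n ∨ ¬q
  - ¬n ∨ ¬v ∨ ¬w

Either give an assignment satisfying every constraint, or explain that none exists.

n: False, q: False, s: False, v: True, d: False, w: True

Set n = False.
Try q = True:
  (n ∨ ¬q ∨ ¬w) forces w = False.
  (¬s ∨ w) forces s = False.
  (¬d ∨ w) forces d = False.
  clause (d ∨ ¬q) is falsified — backtrack.
So q = False.
Set s = False.
Set v = True.
Set d = False.
Set w = True.
All clauses satisfied.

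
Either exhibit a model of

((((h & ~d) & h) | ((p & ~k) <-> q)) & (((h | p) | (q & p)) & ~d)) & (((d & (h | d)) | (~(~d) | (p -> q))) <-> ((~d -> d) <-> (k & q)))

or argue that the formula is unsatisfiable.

h = True, p = False, d = False, q = True, k = False

  (((h & ~d) & h) | ((p & ~k) <-> q)) & (((h | p) | (q & p)) & ~d) = True
    ((h & ~d) & h) | ((p & ~k) <-> q) = True
      (h & ~d) & h = True
        h & ~d = True
          ~d = True
      (p & ~k) <-> q = False
        p & ~k = False
          ~k = True
    ((h | p) | (q & p)) & ~d = True
      (h | p) | (q & p) = True
        h | p = True
        q & p = False
      ~d = True
  ((d & (h | d)) | (~(~d) | (p -> q))) <-> ((~d -> d) <-> (k & q)) = True
    (d & (h | d)) | (~(~d) | (p -> q)) = True
      d & (h | d) = False
        h | d = True
      ~(~d) | (p -> q) = True
        ~(~d) = False
          ~d = True
        p -> q = True
    (~d -> d) <-> (k & q) = True
      ~d -> d = False
        ~d = True
      k & q = False
Both conjuncts True, so the formula holds.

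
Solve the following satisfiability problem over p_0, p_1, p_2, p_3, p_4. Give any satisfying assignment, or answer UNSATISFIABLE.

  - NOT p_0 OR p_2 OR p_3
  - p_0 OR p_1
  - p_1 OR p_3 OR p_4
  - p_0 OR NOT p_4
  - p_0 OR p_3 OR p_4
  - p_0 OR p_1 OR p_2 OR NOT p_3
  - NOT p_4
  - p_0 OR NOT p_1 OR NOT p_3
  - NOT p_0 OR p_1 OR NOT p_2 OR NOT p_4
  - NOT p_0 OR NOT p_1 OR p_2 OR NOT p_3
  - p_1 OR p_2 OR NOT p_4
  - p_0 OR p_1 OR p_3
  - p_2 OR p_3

p_0: True, p_1: True, p_2: True, p_3: False, p_4: False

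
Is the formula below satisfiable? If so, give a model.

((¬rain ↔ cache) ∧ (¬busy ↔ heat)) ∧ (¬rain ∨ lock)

cache: False, rain: True, busy: True, lock: True, heat: False

  (¬rain ↔ cache) ∧ (¬busy ↔ heat) = True
    ¬rain ↔ cache = True
      ¬rain = False
    ¬busy ↔ heat = True
      ¬busy = False
  ¬rain ∨ lock = True
    ¬rain = False
Both conjuncts True, so the formula holds.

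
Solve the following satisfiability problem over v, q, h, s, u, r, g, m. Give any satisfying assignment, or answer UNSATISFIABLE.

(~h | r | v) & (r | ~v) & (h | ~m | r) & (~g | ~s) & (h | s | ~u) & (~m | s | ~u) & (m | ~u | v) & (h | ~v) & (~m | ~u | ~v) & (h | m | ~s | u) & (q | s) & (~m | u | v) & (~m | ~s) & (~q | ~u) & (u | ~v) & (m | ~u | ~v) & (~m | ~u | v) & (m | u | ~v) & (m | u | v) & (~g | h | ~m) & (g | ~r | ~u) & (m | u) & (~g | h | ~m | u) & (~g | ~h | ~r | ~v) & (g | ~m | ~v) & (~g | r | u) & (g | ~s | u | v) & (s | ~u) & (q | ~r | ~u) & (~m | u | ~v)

Unsatisfiable — no assignment works.

Case m = True:
  (~m | ~s) forces s = False.
  (~m | s | ~u) forces u = False.
  (q | s) forces q = True.
  (~m | u | v) forces v = True.
  Clause (u | ~v) is falsified — contradiction.
Case m = False:
  (m | u) forces u = True.
  (m | ~u | v) forces v = True.
  Clause (m | ~u | ~v) is falsified — contradiction.
Both cases fail, so the formula is unsatisfiable.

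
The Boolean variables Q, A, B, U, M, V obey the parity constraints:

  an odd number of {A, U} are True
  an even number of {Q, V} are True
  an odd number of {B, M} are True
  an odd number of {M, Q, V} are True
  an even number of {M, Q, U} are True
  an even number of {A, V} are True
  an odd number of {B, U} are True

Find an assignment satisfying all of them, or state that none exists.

Q: False; A: False; B: False; U: True; M: True; V: False

{A, U}: 1 true → odd ✓
{Q, V}: 0 true → even ✓
{B, M}: 1 true → odd ✓
{M, Q, V}: 1 true → odd ✓
{M, Q, U}: 2 true → even ✓
{A, V}: 0 true → even ✓
{B, U}: 1 true → odd ✓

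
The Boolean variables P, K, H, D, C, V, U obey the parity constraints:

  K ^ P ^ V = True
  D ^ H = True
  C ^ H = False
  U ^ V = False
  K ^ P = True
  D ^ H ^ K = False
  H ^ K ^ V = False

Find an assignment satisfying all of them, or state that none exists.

P=F, K=T, H=T, D=F, C=T, V=F, U=F

K ^ P ^ V = T ^ F ^ F = True ✓
D ^ H = F ^ T = True ✓
C ^ H = T ^ T = False ✓
U ^ V = F ^ F = False ✓
K ^ P = T ^ F = True ✓
D ^ H ^ K = F ^ T ^ T = False ✓
H ^ K ^ V = T ^ T ^ F = False ✓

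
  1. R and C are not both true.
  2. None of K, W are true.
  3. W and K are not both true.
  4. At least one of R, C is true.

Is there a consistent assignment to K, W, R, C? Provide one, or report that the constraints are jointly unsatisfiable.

K = False, W = False, R = False, C = True

  (1) R=F, C=T — not both ✓
  (2) {K, W}: 0 true — none ✓
  (3) W=F, K=F — not both ✓
  (4) {R, C}: 1 true — at least one ✓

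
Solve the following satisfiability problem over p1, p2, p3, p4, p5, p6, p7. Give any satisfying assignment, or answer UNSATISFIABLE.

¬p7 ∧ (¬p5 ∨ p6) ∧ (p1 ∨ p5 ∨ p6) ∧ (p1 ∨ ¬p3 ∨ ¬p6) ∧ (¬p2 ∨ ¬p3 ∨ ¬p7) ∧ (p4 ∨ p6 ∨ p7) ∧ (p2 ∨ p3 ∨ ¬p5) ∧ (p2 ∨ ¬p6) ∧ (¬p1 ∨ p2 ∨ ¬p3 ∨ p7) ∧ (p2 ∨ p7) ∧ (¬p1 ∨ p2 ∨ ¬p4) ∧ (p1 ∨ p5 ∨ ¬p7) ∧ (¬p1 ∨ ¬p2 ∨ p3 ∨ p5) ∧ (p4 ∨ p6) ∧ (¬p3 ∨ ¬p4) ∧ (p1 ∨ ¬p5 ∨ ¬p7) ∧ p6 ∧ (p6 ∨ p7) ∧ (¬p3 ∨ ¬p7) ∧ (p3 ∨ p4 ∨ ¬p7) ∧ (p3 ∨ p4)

p1: False; p2: True; p3: False; p4: True; p5: False; p6: True; p7: False

Unit clause (¬p7) forces p7 = False.
In (p2 ∨ p7) only p2 is left, so p2 = True.
Unit clause (p6) forces p6 = True.
Set p1 = False.
  then (p1 ∨ ¬p3 ∨ ¬p6) forces p3 = False.
  then (p3 ∨ p4) forces p4 = True.
Set p5 = False.
All clauses satisfied.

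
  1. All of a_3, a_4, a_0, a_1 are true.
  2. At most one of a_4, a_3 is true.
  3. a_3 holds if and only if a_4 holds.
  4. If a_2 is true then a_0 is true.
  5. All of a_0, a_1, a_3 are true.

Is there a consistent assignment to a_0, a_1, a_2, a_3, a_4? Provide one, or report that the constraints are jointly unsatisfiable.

Unsatisfiable — no assignment works.

Case a_3 = True:
  (1) forces a_4 = True.
  Constraint (2) is violated (a_4=T, a_3=T) — contradiction.
Case a_3 = False:
  Constraint (1) is violated (a_3=F) — contradiction.
Both cases fail — unsatisfiable.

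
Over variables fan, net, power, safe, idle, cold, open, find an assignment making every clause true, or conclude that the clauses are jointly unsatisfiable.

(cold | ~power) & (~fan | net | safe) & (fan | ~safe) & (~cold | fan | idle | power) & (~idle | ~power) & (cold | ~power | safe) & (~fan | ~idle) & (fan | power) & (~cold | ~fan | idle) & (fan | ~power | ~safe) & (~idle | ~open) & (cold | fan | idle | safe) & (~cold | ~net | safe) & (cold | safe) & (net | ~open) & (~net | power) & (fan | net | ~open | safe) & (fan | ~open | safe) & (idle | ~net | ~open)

fan = True, net = False, power = False, safe = True, idle = False, cold = False, open = False

Set fan = True.
  then (~fan | ~idle) forces idle = False.
  then (~cold | ~fan | idle) forces cold = False.
  then (cold | safe) forces safe = True.
  then (cold | ~power) forces power = False.
  then (~net | power) forces net = False.
  then (net | ~open) forces open = False.
All clauses satisfied.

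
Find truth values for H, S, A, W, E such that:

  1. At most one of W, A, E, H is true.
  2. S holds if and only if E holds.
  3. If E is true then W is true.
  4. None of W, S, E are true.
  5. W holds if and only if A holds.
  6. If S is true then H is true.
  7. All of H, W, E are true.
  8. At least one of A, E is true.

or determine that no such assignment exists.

The formula is unsatisfiable.

Case W = True:
  Constraint (4) is violated (W=T) — contradiction.
Case W = False:
  Constraint (7) is violated (W=F) — contradiction.
Both cases fail — unsatisfiable.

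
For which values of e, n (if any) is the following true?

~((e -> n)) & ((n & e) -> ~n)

e = True, n = False

  ~((e -> n)) = True
    e -> n = False
  (n & e) -> ~n = True
    n & e = False
    ~n = True
Both conjuncts True, so the formula holds.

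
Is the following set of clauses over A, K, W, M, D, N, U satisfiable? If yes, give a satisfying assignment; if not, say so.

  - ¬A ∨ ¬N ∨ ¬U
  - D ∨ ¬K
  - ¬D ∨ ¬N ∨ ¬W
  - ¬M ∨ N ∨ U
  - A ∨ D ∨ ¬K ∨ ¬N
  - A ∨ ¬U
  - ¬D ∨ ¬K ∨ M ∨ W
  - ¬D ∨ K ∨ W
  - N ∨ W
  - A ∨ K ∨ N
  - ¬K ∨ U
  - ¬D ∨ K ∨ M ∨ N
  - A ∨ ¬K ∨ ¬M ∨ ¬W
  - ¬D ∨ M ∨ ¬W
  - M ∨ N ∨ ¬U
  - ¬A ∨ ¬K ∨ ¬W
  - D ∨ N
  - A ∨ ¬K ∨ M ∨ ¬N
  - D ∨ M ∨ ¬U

A=T, K=F, W=F, M=F, D=F, N=T, U=F

Set A = True.
Try K = True:
  (D ∨ ¬K) forces D = True.
  (¬K ∨ U) forces U = True.
  (¬A ∨ ¬N ∨ ¬U) forces N = False.
  (N ∨ W) forces W = True.
  clause (¬A ∨ ¬K ∨ ¬W) is falsified — backtrack.
So K = False.
Set W = False.
  then (¬D ∨ K ∨ W) forces D = False.
  then (N ∨ W) forces N = True.
  then (¬A ∨ ¬N ∨ ¬U) forces U = False.
Set M = False.
All clauses satisfied.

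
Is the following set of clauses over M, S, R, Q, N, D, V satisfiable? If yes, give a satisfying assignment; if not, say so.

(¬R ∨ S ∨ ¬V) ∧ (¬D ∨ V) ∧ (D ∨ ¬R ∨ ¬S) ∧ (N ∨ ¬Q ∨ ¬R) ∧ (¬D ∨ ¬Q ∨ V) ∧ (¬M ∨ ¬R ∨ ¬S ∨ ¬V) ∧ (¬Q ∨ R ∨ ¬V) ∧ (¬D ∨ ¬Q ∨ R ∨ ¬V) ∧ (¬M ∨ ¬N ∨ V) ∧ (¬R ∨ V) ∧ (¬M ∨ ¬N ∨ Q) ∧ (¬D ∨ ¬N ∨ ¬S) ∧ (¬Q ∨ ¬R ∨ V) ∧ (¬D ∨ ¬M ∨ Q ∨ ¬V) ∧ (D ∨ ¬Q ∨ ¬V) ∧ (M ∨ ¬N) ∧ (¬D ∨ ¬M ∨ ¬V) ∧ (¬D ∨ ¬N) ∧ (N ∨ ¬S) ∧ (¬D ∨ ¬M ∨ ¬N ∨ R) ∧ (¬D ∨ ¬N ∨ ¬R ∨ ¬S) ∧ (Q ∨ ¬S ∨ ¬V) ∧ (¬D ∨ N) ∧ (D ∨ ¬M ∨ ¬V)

M = False, S = False, R = False, Q = False, N = False, D = False, V = True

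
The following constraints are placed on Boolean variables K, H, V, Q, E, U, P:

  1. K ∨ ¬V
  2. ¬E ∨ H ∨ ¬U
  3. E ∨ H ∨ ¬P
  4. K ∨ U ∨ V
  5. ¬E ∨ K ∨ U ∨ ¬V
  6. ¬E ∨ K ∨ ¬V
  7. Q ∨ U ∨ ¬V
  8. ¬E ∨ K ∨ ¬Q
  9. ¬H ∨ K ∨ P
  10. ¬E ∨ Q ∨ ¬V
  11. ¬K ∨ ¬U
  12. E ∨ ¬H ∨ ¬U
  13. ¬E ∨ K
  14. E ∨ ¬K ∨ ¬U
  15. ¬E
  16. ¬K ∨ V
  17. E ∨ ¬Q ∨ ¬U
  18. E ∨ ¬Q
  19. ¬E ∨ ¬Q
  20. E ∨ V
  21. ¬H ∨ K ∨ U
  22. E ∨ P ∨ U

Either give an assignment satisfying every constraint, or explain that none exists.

No satisfying assignment exists.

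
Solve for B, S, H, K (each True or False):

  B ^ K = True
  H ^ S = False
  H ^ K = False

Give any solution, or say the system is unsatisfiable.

B: True, S: False, H: False, K: False

B ^ K = T ^ F = True ✓
H ^ S = F ^ F = False ✓
H ^ K = F ^ F = False ✓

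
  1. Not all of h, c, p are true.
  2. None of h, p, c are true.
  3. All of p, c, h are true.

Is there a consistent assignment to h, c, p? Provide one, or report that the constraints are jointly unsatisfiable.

Unsatisfiable

Case h = True:
  Constraint (2) is violated (h=T) — contradiction.
Case h = False:
  Constraint (3) is violated (h=F) — contradiction.
Both cases fail — unsatisfiable.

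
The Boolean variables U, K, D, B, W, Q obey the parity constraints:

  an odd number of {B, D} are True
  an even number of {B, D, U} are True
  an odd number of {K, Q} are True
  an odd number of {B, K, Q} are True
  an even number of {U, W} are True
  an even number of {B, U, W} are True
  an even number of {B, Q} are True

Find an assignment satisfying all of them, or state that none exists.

U = True, K = True, D = True, B = False, W = True, Q = False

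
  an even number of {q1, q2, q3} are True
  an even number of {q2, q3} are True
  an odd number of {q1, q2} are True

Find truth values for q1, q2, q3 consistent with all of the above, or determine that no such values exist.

q1 = False, q2 = True, q3 = True

{q1, q2, q3}: 2 true → even ✓
{q2, q3}: 2 true → even ✓
{q1, q2}: 1 true → odd ✓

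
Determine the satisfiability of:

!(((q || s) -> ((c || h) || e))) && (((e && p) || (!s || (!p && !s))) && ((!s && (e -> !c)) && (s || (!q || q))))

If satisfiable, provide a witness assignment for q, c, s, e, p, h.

q = True, c = False, s = False, e = False, p = True, h = False

  !(((q || s) -> ((c || h) || e))) = True
    (q || s) -> ((c || h) || e) = False
      q || s = True
      (c || h) || e = False
        c || h = False
  ((e && p) || (!s || (!p && !s))) && ((!s && (e -> !c)) && (s || (!q || q))) = True
    (e && p) || (!s || (!p && !s)) = True
      e && p = False
      !s || (!p && !s) = True
        !s = True
        !p && !s = False
          !p = False
          !s = True
    (!s && (e -> !c)) && (s || (!q || q)) = True
      !s && (e -> !c) = True
        !s = True
        e -> !c = True
          !c = True
      s || (!q || q) = True
        !q || q = True
          !q = False
Both conjuncts True, so the formula holds.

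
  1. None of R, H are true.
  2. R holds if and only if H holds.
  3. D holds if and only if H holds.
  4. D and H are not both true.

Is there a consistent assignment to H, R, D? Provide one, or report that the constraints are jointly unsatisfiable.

H=F, R=F, D=F

  (1) {R, H}: 0 true — none ✓
  (2) R=F, H=F — same ✓
  (3) D=F, H=F — same ✓
  (4) D=F, H=F — not both ✓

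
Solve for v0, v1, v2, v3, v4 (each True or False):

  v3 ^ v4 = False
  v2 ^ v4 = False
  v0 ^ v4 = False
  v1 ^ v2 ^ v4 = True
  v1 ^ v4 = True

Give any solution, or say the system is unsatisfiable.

v0 = False; v1 = True; v2 = False; v3 = False; v4 = False

v3 ^ v4 = F ^ F = False ✓
v2 ^ v4 = F ^ F = False ✓
v0 ^ v4 = F ^ F = False ✓
v1 ^ v2 ^ v4 = T ^ F ^ F = True ✓
v1 ^ v4 = T ^ F = True ✓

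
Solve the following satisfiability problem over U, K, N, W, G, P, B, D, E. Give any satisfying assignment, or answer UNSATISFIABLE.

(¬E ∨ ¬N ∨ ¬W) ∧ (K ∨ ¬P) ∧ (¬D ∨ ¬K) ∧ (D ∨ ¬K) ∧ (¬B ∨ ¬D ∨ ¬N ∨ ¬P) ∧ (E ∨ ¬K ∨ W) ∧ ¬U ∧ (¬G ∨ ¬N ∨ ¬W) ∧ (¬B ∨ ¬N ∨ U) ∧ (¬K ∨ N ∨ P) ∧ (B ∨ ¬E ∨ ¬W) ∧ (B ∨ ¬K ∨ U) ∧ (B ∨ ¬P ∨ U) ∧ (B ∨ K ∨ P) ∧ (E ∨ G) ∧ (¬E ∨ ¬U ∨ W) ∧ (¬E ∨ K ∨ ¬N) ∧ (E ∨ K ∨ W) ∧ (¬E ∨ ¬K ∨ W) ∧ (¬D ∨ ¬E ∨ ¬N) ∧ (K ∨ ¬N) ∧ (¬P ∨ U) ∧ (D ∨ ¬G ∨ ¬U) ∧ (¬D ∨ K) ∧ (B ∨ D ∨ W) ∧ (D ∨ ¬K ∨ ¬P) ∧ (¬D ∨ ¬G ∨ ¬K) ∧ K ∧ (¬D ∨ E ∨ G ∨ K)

Case K = True:
  (¬D ∨ ¬K) forces D = False.
  Clause (D ∨ ¬K) is falsified — contradiction.
Case K = False:
  Clause (K) is falsified — contradiction.
Both cases fail, so the formula is unsatisfiable.

The formula is unsatisfiable.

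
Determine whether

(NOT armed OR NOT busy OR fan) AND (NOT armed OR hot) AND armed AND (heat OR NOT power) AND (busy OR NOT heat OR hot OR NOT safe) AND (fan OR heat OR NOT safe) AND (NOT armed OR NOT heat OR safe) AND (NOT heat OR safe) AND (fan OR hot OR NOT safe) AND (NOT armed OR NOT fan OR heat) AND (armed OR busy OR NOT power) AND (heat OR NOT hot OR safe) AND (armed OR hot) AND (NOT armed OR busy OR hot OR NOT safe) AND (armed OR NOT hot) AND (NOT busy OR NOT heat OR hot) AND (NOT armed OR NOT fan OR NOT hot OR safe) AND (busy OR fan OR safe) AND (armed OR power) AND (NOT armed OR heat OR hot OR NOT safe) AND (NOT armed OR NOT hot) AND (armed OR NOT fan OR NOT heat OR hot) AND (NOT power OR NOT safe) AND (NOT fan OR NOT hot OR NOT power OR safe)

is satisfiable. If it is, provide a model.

No satisfying assignment exists.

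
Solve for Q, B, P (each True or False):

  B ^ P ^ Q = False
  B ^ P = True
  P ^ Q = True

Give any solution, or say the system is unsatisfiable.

Q = True; B = True; P = False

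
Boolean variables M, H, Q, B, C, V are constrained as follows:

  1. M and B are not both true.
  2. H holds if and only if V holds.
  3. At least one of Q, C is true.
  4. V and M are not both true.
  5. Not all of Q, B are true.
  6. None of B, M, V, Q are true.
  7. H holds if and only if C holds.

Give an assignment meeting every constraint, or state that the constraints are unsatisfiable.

Case M = True:
  Constraint (6) is violated (M=T) — contradiction.
Case M = False:
  (6) forces B = False.
  (6) forces V = False.
  (2) with V=F forces H = False.
  (6) forces Q = False.
  (3) with Q=F forces C = True.
  Constraint (7) is violated (H=F, C=T) — contradiction.
Both cases fail — unsatisfiable.

Unsatisfiable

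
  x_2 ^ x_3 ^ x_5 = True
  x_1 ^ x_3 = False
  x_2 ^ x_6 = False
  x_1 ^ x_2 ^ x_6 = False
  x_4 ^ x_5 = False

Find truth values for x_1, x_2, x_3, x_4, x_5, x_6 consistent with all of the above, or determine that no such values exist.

x_1 = False, x_2 = False, x_3 = False, x_4 = True, x_5 = True, x_6 = False

x_2 ^ x_3 ^ x_5 = F ^ F ^ T = True ✓
x_1 ^ x_3 = F ^ F = False ✓
x_2 ^ x_6 = F ^ F = False ✓
x_1 ^ x_2 ^ x_6 = F ^ F ^ F = False ✓
x_4 ^ x_5 = T ^ T = False ✓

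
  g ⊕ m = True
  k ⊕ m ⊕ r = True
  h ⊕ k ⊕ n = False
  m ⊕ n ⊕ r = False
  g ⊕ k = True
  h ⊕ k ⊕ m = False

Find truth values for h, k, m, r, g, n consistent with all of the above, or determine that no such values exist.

Adding constraints 1, 2, 3, 4, 5, 6 mod 2: every variable appears an even number of times on the left, so the left side is 0.
But the right sides sum to 1 (mod 2). 0 ≠ 1 — the system is inconsistent.

No satisfying assignment exists.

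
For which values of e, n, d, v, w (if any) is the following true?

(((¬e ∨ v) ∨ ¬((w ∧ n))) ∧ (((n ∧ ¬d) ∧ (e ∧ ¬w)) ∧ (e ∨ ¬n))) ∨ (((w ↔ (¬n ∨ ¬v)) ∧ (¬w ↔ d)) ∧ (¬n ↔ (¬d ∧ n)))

e=T, n=T, d=F, v=F, w=F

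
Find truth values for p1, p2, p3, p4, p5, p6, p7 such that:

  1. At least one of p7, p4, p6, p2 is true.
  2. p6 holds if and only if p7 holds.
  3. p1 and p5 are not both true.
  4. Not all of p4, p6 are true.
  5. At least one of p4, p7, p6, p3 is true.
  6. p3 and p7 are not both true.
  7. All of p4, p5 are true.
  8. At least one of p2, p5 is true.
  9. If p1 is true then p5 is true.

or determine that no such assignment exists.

p1 = False, p2 = True, p3 = True, p4 = True, p5 = True, p6 = False, p7 = False

  (1) {p7, p4, p6, p2}: 2 true — at least one ✓
  (2) p6=F, p7=F — same ✓
  (3) p1=F, p5=T — not both ✓
  (4) {p4, p6}: 1/2 true — not all ✓
  (5) {p4, p7, p6, p3}: 2 true — at least one ✓
  (6) p3=T, p7=F — not both ✓
  (7) {p4, p5}: all 2 true ✓
  (8) {p2, p5}: 2 true — at least one ✓
  (9) p1=F ⇒ p5: vacuous ✓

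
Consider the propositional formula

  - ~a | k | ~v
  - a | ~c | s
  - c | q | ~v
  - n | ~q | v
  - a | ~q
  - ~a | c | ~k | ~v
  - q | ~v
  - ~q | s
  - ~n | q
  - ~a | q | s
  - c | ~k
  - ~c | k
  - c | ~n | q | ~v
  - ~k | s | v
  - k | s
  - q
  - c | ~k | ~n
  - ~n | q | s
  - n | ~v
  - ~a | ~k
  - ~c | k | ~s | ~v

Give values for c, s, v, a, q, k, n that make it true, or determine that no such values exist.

Unit clause (q) forces q = True.
In (a | ~q) only a is left, so a = True.
In (~q | s) only s is left, so s = True.
In (~a | ~k) only ~k is left, so k = False.
In (~a | k | ~v) only ~v is left, so v = False.
In (n | ~q | v) only n is left, so n = True.
In (~c | k) only ~c is left, so c = False.
All clauses satisfied.

c = False, s = True, v = False, a = True, q = True, k = False, n = True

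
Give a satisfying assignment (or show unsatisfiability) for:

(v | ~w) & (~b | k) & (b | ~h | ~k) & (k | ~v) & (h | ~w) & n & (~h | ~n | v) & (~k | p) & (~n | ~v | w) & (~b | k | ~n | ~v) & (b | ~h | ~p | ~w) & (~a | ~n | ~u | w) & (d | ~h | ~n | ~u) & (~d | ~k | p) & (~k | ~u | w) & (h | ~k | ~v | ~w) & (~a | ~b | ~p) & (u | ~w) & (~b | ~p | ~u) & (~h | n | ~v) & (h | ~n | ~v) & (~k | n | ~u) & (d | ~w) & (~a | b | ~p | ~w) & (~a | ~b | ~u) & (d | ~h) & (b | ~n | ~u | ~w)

u: False, p: True, a: False, w: False, v: False, b: False, h: False, n: True, k: False, d: True

Unit clause (n) forces n = True.
Set u = False.
  then (u | ~w) forces w = False.
  then (~n | ~v | w) forces v = False.
  then (~h | ~n | v) forces h = False.
Set p = True.
Set a = False.
Set b = False.
Set k = False.
Set d = True.
All clauses satisfied.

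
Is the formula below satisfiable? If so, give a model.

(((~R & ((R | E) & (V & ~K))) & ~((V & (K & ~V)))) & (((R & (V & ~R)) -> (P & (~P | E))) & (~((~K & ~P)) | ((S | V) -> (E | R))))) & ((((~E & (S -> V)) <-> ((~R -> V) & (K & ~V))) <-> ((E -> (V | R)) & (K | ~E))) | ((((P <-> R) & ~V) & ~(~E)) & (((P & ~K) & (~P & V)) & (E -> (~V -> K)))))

The formula is unsatisfiable.

Case V = True: the formula simplifies to ((~R & ((R | E) & ~K)) & (((R & ~R) -> (P & (~P | E))) & (~((~K & ~P)) | (E | R)))) & (E <-> (K | ~E)).
  E = True: simplifies to ((~R & ~K) & ((R & ~R) -> P)) & K.
    K = True: the conjunct ~K is False.
    K = False: the conjunct K is False.
  E = False: the conjunct E <-> (K | ~E) becomes False <-> (K | True) = False.
Case V = False: the conjunct V is False.
Both cases fail — unsatisfiable.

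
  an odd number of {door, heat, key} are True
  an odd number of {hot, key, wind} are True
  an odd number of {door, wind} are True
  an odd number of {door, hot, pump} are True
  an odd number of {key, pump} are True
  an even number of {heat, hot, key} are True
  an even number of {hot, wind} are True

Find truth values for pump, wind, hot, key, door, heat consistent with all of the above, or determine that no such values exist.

pump = False; wind = True; hot = True; key = True; door = False; heat = False

{door, heat, key}: 1 true → odd ✓
{hot, key, wind}: 3 true → odd ✓
{door, wind}: 1 true → odd ✓
{door, hot, pump}: 1 true → odd ✓
{key, pump}: 1 true → odd ✓
{heat, hot, key}: 2 true → even ✓
{hot, wind}: 2 true → even ✓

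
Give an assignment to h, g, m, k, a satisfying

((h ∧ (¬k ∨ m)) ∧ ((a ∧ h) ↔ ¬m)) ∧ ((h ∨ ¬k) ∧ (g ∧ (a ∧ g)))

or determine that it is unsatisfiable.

h = True, g = True, m = False, k = False, a = True

  (h ∧ (¬k ∨ m)) ∧ ((a ∧ h) ↔ ¬m) = True
    h ∧ (¬k ∨ m) = True
      ¬k ∨ m = True
        ¬k = True
    (a ∧ h) ↔ ¬m = True
      a ∧ h = True
      ¬m = True
  (h ∨ ¬k) ∧ (g ∧ (a ∧ g)) = True
    h ∨ ¬k = True
      ¬k = True
    g ∧ (a ∧ g) = True
      a ∧ g = True
Both conjuncts True, so the formula holds.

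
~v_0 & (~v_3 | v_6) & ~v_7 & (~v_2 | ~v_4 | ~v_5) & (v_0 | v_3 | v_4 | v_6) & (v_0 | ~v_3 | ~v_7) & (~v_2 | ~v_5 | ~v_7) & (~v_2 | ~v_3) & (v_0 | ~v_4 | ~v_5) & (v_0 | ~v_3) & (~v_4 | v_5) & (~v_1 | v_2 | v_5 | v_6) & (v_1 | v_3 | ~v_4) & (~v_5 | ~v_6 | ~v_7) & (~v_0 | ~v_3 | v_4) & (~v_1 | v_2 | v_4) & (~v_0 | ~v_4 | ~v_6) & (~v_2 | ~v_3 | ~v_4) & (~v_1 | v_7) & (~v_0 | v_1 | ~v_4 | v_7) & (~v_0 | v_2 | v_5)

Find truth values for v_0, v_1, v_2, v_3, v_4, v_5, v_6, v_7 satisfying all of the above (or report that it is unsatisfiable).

v_0 = False, v_1 = False, v_2 = True, v_3 = False, v_4 = False, v_5 = False, v_6 = True, v_7 = False

Unit clause (~v_0) forces v_0 = False.
Unit clause (~v_7) forces v_7 = False.
In (v_0 | ~v_3) only ~v_3 is left, so v_3 = False.
In (~v_1 | v_7) only ~v_1 is left, so v_1 = False.
In (v_1 | v_3 | ~v_4) only ~v_4 is left, so v_4 = False.
In (v_0 | v_3 | v_4 | v_6) only v_6 is left, so v_6 = True.
Set v_2 = True.
Set v_5 = False.
All clauses satisfied.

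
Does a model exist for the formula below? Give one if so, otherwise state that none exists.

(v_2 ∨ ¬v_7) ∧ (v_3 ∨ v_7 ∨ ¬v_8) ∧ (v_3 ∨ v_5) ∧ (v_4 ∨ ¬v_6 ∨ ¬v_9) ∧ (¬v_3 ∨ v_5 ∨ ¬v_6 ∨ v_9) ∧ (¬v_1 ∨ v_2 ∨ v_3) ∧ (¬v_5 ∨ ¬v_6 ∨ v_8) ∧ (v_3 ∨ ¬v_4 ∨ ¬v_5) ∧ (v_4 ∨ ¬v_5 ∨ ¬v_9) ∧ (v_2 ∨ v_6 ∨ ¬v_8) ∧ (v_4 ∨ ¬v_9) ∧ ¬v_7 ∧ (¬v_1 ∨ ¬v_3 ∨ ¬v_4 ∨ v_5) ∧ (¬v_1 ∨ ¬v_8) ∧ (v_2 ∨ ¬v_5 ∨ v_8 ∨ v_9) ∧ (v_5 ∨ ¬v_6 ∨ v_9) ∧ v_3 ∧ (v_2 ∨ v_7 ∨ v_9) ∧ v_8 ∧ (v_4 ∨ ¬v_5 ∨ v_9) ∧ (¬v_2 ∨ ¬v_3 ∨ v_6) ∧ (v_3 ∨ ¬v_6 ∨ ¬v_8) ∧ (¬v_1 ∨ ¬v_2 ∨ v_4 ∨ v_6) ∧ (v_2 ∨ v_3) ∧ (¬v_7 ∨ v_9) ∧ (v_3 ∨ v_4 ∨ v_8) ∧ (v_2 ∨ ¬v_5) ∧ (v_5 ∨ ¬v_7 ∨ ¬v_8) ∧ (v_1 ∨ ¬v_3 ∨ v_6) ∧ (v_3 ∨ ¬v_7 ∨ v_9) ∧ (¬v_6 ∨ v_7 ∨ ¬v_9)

Unit clause (¬v_7) forces v_7 = False.
Unit clause (v_3) forces v_3 = True.
Unit clause (v_8) forces v_8 = True.
In (¬v_1 ∨ ¬v_8) only ¬v_1 is left, so v_1 = False.
In (v_1 ∨ ¬v_3 ∨ v_6) only v_6 is left, so v_6 = True.
In (¬v_6 ∨ v_7 ∨ ¬v_9) only ¬v_9 is left, so v_9 = False.
In (¬v_3 ∨ v_5 ∨ ¬v_6 ∨ v_9) only v_5 is left, so v_5 = True.
In (v_2 ∨ v_7 ∨ v_9) only v_2 is left, so v_2 = True.
In (v_4 ∨ ¬v_5 ∨ v_9) only v_4 is left, so v_4 = True.
All clauses satisfied.

v_1: False; v_2: True; v_3: True; v_4: True; v_5: True; v_6: True; v_7: False; v_8: True; v_9: False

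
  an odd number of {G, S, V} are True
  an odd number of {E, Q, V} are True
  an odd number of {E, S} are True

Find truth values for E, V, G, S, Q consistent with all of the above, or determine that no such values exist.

E = False, V = True, G = True, S = True, Q = False

{G, S, V}: 3 true → odd ✓
{E, Q, V}: 1 true → odd ✓
{E, S}: 1 true → odd ✓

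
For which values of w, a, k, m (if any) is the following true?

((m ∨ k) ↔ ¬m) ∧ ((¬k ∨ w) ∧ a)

w=T, a=T, k=T, m=F

  (m ∨ k) ↔ ¬m = True
    m ∨ k = True
    ¬m = True
  (¬k ∨ w) ∧ a = True
    ¬k ∨ w = True
      ¬k = False
Both conjuncts True, so the formula holds.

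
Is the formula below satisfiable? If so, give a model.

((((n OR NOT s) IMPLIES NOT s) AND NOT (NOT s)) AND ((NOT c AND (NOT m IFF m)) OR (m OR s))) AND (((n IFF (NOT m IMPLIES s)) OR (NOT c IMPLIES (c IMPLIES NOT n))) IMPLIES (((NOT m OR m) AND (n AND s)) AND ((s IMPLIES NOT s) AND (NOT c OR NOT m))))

The formula is unsatisfiable.

The conjunct ((n IFF (NOT m IMPLIES s)) OR (NOT c IMPLIES (c IMPLIES NOT n))) IMPLIES (((NOT m OR m) AND (n AND s)) AND ((s IMPLIES NOT s) AND (NOT c OR NOT m))) is unsatisfiable on its own:
  s = True: simplifies to NOT ((n OR (NOT c IMPLIES (c IMPLIES NOT n)))).
    n = True: this becomes NOT ((True OR (NOT c IMPLIES NOT c))) = False.
    n = False: this becomes NOT ((False OR True)) = False.
  s = False: simplifies to NOT (((n IFF m) OR (NOT c IMPLIES (c IMPLIES NOT n)))).
    c = True: this becomes NOT (((n IFF m) OR True)) = False.
    c = False: this becomes NOT (((n IFF m) OR True)) = False.
So the whole conjunction is unsatisfiable.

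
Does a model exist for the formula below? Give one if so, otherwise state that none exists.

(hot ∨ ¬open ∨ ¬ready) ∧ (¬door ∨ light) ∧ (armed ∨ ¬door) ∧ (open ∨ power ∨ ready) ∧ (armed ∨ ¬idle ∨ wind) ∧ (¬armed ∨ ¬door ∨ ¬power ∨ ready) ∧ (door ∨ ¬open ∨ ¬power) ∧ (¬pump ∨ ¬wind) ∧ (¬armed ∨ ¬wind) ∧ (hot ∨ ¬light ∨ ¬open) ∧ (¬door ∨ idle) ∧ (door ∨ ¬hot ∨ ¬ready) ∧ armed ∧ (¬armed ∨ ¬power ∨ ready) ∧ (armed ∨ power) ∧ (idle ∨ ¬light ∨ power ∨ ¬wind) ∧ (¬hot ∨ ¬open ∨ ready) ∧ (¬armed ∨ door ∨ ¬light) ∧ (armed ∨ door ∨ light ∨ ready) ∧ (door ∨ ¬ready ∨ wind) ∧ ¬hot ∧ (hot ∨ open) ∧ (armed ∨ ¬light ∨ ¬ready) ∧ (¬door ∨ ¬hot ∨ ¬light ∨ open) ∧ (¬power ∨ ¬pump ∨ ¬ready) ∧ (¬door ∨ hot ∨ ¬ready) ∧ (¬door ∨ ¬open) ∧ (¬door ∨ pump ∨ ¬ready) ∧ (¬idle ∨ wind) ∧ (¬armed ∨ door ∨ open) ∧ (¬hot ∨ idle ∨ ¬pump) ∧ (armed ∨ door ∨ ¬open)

Unit clause (armed) forces armed = True.
Unit clause (¬hot) forces hot = False.
In (hot ∨ open) only open is left, so open = True.
In (¬door ∨ ¬open) only ¬door is left, so door = False.
In (hot ∨ ¬open ∨ ¬ready) only ¬ready is left, so ready = False.
In (door ∨ ¬open ∨ ¬power) only ¬power is left, so power = False.
In (¬armed ∨ ¬wind) only ¬wind is left, so wind = False.
In (hot ∨ ¬light ∨ ¬open) only ¬light is left, so light = False.
In (¬idle ∨ wind) only ¬idle is left, so idle = False.
Set pump = True.
All clauses satisfied.

armed = True; open = True; pump = True; idle = False; wind = False; ready = False; door = False; hot = False; light = False; power = False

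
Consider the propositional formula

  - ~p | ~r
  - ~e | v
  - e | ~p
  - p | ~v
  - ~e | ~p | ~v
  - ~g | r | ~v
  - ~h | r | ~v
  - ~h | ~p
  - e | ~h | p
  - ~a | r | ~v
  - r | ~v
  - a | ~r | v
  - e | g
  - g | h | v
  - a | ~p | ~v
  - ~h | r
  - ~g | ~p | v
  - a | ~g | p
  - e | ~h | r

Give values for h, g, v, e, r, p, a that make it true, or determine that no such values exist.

Try h = True:
  (~h | ~p) forces p = False.
  (p | ~v) forces v = False.
  (~e | v) forces e = False.
  clause (e | ~h | p) is falsified — backtrack.
So h = False.
Try g = False:
  (e | g) forces e = True.
  (~e | v) forces v = True.
  (p | ~v) forces p = True.
  clause (~e | ~p | ~v) is falsified — backtrack.
So g = True.
Set v = False.
  then (~e | v) forces e = False.
  then (e | ~p) forces p = False.
  then (a | ~g | p) forces a = True.
Set r = False.
All clauses satisfied.

h=F; g=T; v=F; e=F; r=F; p=F; a=T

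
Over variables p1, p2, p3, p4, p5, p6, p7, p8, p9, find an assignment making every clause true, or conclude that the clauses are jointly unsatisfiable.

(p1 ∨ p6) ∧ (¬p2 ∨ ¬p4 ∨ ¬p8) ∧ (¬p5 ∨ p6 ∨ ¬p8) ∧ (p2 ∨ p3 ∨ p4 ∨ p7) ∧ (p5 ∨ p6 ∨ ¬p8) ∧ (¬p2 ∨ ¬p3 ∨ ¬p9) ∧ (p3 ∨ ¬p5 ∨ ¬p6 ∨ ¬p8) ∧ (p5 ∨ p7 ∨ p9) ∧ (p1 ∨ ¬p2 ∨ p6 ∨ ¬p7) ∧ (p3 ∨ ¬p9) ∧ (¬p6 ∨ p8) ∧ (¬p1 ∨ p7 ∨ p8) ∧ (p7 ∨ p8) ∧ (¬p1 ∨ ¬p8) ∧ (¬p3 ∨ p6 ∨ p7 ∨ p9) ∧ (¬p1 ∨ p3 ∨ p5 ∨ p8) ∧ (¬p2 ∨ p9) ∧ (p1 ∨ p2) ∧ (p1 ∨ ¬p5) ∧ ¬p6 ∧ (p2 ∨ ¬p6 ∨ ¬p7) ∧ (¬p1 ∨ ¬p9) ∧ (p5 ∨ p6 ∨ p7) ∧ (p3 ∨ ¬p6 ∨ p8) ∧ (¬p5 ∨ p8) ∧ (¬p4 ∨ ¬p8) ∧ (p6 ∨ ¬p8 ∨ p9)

p1=T; p2=F; p3=T; p4=F; p5=F; p6=F; p7=T; p8=F; p9=F

Unit clause (¬p6) forces p6 = False.
In (p1 ∨ p6) only p1 is left, so p1 = True.
In (¬p1 ∨ ¬p8) only ¬p8 is left, so p8 = False.
In (¬p1 ∨ ¬p9) only ¬p9 is left, so p9 = False.
In (¬p5 ∨ p8) only ¬p5 is left, so p5 = False.
In (p5 ∨ p7 ∨ p9) only p7 is left, so p7 = True.
In (¬p1 ∨ p3 ∨ p5 ∨ p8) only p3 is left, so p3 = True.
In (¬p2 ∨ p9) only ¬p2 is left, so p2 = False.
Set p4 = False.
All clauses satisfied.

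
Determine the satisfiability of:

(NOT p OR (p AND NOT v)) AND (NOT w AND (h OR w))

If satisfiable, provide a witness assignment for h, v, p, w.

h = True, v = False, p = False, w = False

  NOT p OR (p AND NOT v) = True
    NOT p = True
    p AND NOT v = False
      NOT v = True
  NOT w AND (h OR w) = True
    NOT w = True
    h OR w = True
Both conjuncts True, so the formula holds.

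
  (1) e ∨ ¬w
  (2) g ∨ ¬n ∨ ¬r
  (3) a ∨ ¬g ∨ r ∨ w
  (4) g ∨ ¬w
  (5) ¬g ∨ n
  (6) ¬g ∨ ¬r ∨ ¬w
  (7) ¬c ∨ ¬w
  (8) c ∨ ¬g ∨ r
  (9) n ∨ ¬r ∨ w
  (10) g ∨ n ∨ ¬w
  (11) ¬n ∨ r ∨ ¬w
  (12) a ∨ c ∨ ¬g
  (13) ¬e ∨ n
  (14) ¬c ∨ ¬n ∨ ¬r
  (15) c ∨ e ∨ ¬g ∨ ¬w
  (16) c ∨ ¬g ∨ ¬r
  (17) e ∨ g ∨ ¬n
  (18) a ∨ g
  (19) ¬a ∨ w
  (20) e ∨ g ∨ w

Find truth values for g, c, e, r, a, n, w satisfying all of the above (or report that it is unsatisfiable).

UNSATISFIABLE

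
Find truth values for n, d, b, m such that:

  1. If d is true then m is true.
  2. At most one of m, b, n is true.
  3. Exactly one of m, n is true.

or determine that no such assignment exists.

n = False, d = False, b = False, m = True

  (1) d=F ⇒ m: vacuous ✓
  (2) {m, b, n}: 1 true — at most one ✓
  (3) {m, n}: 1 true — exactly one ✓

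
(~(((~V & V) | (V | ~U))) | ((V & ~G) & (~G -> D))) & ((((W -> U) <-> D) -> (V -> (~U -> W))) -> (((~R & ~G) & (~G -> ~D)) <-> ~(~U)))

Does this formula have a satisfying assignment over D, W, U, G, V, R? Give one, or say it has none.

D: False; W: True; U: True; G: False; V: False; R: False

  ~(((~V & V) | (V | ~U))) | ((V & ~G) & (~G -> D)) = True
    ~(((~V & V) | (V | ~U))) = True
      (~V & V) | (V | ~U) = False
        ~V & V = False
          ~V = True
        V | ~U = False
          ~U = False
    (V & ~G) & (~G -> D) = False
      V & ~G = False
        ~G = True
      ~G -> D = False
        ~G = True
  (((W -> U) <-> D) -> (V -> (~U -> W))) -> (((~R & ~G) & (~G -> ~D)) <-> ~(~U)) = True
    ((W -> U) <-> D) -> (V -> (~U -> W)) = True
      (W -> U) <-> D = False
        W -> U = True
      V -> (~U -> W) = True
        ~U -> W = True
          ~U = False
    ((~R & ~G) & (~G -> ~D)) <-> ~(~U) = True
      (~R & ~G) & (~G -> ~D) = True
        ~R & ~G = True
          ~R = True
          ~G = True
        ~G -> ~D = True
          ~G = True
          ~D = True
      ~(~U) = True
        ~U = False
Both conjuncts True, so the formula holds.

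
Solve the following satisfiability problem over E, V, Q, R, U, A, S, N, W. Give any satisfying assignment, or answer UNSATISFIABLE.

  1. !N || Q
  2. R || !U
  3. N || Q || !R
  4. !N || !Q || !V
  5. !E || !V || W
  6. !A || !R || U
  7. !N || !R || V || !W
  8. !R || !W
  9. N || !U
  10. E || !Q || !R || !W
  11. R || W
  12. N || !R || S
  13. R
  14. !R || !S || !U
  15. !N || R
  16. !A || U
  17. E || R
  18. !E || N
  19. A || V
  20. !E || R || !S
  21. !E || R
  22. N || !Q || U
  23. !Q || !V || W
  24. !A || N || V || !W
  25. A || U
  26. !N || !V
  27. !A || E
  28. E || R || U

E = True, V = False, Q = True, R = True, U = True, A = True, S = False, N = True, W = False

Unit clause (R) forces R = True.
In (!R || !W) only !W is left, so W = False.
Try E = False:
  (!A || E) forces A = False.
  (A || V) forces V = True.
  (!Q || !V || W) forces Q = False.
  (!N || Q) forces N = False.
  clause (N || Q || !R) is falsified — backtrack.
So E = True.
  then (!E || !V || W) forces V = False.
  then (!E || N) forces N = True.
  then (A || V) forces A = True.
  then (!N || Q) forces Q = True.
  then (!A || !R || U) forces U = True.
  then (!R || !S || !U) forces S = False.
All clauses satisfied.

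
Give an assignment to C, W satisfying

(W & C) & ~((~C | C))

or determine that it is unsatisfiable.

UNSATISFIABLE

The conjunct ~((~C | C)) is unsatisfiable on its own:
  C=F: evaluates to False.
  C=T: evaluates to False.
So the whole conjunction is unsatisfiable.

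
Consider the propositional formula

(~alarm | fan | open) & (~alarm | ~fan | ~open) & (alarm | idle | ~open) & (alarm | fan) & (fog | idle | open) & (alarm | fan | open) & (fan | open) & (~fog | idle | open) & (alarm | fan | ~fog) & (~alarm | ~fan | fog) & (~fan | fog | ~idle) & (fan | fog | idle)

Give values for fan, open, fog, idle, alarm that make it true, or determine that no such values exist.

Set fan = False.
  then (alarm | fan) forces alarm = True.
  then (fan | open) forces open = True.
Set fog = False.
  then (fan | fog | idle) forces idle = True.
All clauses satisfied.

fan=F, open=T, fog=F, idle=T, alarm=T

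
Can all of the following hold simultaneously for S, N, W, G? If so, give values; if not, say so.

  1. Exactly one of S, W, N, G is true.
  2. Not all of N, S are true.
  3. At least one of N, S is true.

S = True, N = False, W = False, G = False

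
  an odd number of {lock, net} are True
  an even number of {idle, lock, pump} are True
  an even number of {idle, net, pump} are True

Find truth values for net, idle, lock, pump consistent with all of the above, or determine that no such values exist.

No satisfying assignment exists.

Adding constraints 1, 2, 3 mod 2: every variable appears an even number of times on the left, so the left side is 0.
But the right sides sum to 1 (mod 2). 0 ≠ 1 — the system is inconsistent.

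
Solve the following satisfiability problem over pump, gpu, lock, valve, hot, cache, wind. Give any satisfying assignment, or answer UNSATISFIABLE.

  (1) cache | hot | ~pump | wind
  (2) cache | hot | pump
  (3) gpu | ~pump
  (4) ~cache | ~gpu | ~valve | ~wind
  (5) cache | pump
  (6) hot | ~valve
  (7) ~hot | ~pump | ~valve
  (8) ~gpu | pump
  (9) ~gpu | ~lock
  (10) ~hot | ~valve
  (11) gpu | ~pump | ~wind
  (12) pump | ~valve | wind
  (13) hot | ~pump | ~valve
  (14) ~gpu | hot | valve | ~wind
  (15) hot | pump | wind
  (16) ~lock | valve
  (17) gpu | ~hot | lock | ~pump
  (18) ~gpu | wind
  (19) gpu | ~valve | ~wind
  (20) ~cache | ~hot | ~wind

Set pump = False.
  then (cache | pump) forces cache = True.
  then (~gpu | pump) forces gpu = False.
Try lock = True:
  (~lock | valve) forces valve = True.
  (hot | ~valve) forces hot = True.
  clause (~hot | ~valve) is falsified — backtrack.
So lock = False.
Set valve = False.
Set hot = True.
  then (~cache | ~hot | ~wind) forces wind = False.
All clauses satisfied.

pump: False; gpu: False; lock: False; valve: False; hot: True; cache: True; wind: False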